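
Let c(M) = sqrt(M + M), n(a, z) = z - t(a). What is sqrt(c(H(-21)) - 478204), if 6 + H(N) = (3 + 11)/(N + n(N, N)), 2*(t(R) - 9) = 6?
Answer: sqrt(-4303836 + 13*I*sqrt(6))/3 ≈ 0.0025582 + 691.52*I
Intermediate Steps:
t(R) = 12 (t(R) = 9 + (1/2)*6 = 9 + 3 = 12)
n(a, z) = -12 + z (n(a, z) = z - 1*12 = z - 12 = -12 + z)
H(N) = -6 + 14/(-12 + 2*N) (H(N) = -6 + (3 + 11)/(N + (-12 + N)) = -6 + 14/(-12 + 2*N))
c(M) = sqrt(2)*sqrt(M) (c(M) = sqrt(2*M) = sqrt(2)*sqrt(M))
sqrt(c(H(-21)) - 478204) = sqrt(sqrt(2)*sqrt((43 - 6*(-21))/(-6 - 21)) - 478204) = sqrt(sqrt(2)*sqrt((43 + 126)/(-27)) - 478204) = sqrt(sqrt(2)*sqrt(-1/27*169) - 478204) = sqrt(sqrt(2)*sqrt(-169/27) - 478204) = sqrt(sqrt(2)*(13*I*sqrt(3)/9) - 478204) = sqrt(13*I*sqrt(6)/9 - 478204) = sqrt(-478204 + 13*I*sqrt(6)/9)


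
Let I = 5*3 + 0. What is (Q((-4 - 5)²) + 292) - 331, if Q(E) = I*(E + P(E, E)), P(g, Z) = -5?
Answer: 1101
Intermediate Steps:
I = 15 (I = 15 + 0 = 15)
Q(E) = -75 + 15*E (Q(E) = 15*(E - 5) = 15*(-5 + E) = -75 + 15*E)
(Q((-4 - 5)²) + 292) - 331 = ((-75 + 15*(-4 - 5)²) + 292) - 331 = ((-75 + 15*(-9)²) + 292) - 331 = ((-75 + 15*81) + 292) - 331 = ((-75 + 1215) + 292) - 331 = (1140 + 292) - 331 = 1432 - 331 = 1101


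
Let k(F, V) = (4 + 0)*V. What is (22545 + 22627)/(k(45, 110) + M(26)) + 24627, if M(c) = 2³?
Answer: 2769517/112 ≈ 24728.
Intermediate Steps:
k(F, V) = 4*V
M(c) = 8
(22545 + 22627)/(k(45, 110) + M(26)) + 24627 = (22545 + 22627)/(4*110 + 8) + 24627 = 45172/(440 + 8) + 24627 = 45172/448 + 24627 = 45172*(1/448) + 24627 = 11293/112 + 24627 = 2769517/112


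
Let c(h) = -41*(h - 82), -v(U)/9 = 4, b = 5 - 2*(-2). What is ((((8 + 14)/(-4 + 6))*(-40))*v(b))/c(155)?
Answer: -15840/2993 ≈ -5.2924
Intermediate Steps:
b = 9 (b = 5 + 4 = 9)
v(U) = -36 (v(U) = -9*4 = -36)
c(h) = 3362 - 41*h (c(h) = -41*(-82 + h) = 3362 - 41*h)
((((8 + 14)/(-4 + 6))*(-40))*v(b))/c(155) = ((((8 + 14)/(-4 + 6))*(-40))*(-36))/(3362 - 41*155) = (((22/2)*(-40))*(-36))/(3362 - 6355) = (((22*(½))*(-40))*(-36))/(-2993) = ((11*(-40))*(-36))*(-1/2993) = -440*(-36)*(-1/2993) = 15840*(-1/2993) = -15840/2993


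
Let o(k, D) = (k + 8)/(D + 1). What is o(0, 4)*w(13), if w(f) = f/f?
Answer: 8/5 ≈ 1.6000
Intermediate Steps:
w(f) = 1
o(k, D) = (8 + k)/(1 + D)
o(0, 4)*w(13) = ((8 + 0)/(1 + 4))*1 = (8/5)*1 = 8/5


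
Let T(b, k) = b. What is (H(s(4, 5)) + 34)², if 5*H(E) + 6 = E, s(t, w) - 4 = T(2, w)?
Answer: 1156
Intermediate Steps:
s(t, w) = 6 (s(t, w) = 4 + 2 = 6)
H(E) = -6/5 + E/5
(H(s(4, 5)) + 34)² = ((-6/5 + (⅕)*6) + 34)² = ((-6/5 + 6/5) + 34)² = (0 + 34)² = 34² = 1156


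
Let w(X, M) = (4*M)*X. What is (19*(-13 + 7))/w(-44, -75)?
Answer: -19/2200 ≈ -0.0086364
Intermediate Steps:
w(X, M) = 4*M*X
(19*(-13 + 7))/w(-44, -75) = (19*(-13 + 7))/((4*(-75)*(-44))) = (19*(-6))/13200 = -114*1/13200 = -19/2200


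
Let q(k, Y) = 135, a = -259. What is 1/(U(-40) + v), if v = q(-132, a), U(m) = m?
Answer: 1/95 ≈ 0.010526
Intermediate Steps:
v = 135
1/(U(-40) + v) = 1/(-40 + 135) = 1/95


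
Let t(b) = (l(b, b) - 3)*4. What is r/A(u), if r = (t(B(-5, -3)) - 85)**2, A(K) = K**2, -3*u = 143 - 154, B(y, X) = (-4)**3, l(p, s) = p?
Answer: 1121481/121 ≈ 9268.4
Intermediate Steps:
B(y, X) = -64
u = 11/3 (u = -(143 - 154)/3 = -1/3*(-11) = 11/3 ≈ 3.6667)
t(b) = -12 + 4*b (t(b) = (b - 3)*4 = (-3 + b)*4 = -12 + 4*b)
r = 124609 (r = ((-12 + 4*(-64)) - 85)**2 = ((-12 - 256) - 85)**2 = (-268 - 85)**2 = (-353)**2 = 124609)
r/A(u) = 124609/((11/3)**2) = 124609/(121/9) = 124609*(9/121) = 1121481/121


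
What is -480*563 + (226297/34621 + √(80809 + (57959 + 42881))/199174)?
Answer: -9355752743/34621 + √181649/199174 ≈ -2.7023e+5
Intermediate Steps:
-480*563 + (226297/34621 + √(80809 + (57959 + 42881))/199174) = -270240 + (226297*(1/34621) + √(80809 + 100840)*(1/199174)) = -270240 + (226297/34621 + √181649*(1/199174)) = -270240 + (226297/34621 + √181649/199174) = -9355752743/34621 + √181649/199174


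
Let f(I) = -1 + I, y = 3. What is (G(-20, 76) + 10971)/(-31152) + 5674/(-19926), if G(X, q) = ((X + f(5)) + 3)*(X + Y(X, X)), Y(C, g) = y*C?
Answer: -69347939/103455792 ≈ -0.67031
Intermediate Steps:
Y(C, g) = 3*C
G(X, q) = 4*X*(7 + X) (G(X, q) = ((X + (-1 + 5)) + 3)*(X + 3*X) = ((X + 4) + 3)*(4*X) = ((4 + X) + 3)*(4*X) = (7 + X)*(4*X) = 4*X*(7 + X))
(G(-20, 76) + 10971)/(-31152) + 5674/(-19926) = (4*(-20)*(7 - 20) + 10971)/(-31152) + 5674/(-19926) = (4*(-20)*(-13) + 10971)*(-1/31152) + 5674*(-1/19926) = (1040 + 10971)*(-1/31152) - 2837/9963 = 12011*(-1/31152) - 2837/9963 = -12011/31152 - 2837/9963 = -69347939/103455792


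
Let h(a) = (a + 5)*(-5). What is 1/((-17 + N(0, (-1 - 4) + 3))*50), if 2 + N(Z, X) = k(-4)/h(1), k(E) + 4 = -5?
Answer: -1/935 ≈ -0.0010695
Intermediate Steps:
h(a) = -25 - 5*a (h(a) = (5 + a)*(-5) = -25 - 5*a)
k(E) = -9 (k(E) = -4 - 5 = -9)
N(Z, X) = -17/10 (N(Z, X) = -2 - 9/(-25 - 5*1) = -2 - 9/(-25 - 5) = -2 - 9/(-30) = -2 - 9*(-1/30) = -2 + 3/10 = -17/10)
1/((-17 + N(0, (-1 - 4) + 3))*50) = 1/((-17 - 17/10)*50) = 1/(-187/10*50) = 1/(-935) = -1/935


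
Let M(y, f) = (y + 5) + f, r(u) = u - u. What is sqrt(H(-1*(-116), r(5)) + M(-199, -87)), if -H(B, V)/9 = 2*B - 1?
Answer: 2*I*sqrt(590) ≈ 48.58*I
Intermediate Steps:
r(u) = 0
H(B, V) = 9 - 18*B (H(B, V) = -9*(2*B - 1) = -9*(-1 + 2*B) = 9 - 18*B)
M(y, f) = 5 + f + y (M(y, f) = (5 + y) + f = 5 + f + y)
sqrt(H(-1*(-116), r(5)) + M(-199, -87)) = sqrt((9 - (-18)*(-116)) + (5 - 87 - 199)) = sqrt((9 - 18*116) - 281) = sqrt((9 - 2088) - 281) = sqrt(-2079 - 281) = sqrt(-2360) = 2*I*sqrt(590)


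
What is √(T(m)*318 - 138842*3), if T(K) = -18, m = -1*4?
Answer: 5*I*√16890 ≈ 649.81*I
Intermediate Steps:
m = -4
√(T(m)*318 - 138842*3) = √(-18*318 - 138842*3) = √(-5724 - 416526) = √(-422250) = 5*I*√16890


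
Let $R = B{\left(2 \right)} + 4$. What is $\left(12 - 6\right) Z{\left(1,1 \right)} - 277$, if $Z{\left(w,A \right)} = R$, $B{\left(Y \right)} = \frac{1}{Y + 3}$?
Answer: $- \frac{1259}{5} \approx -251.8$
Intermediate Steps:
$B{\left(Y \right)} = \frac{1}{3 + Y}$
$R = \frac{21}{5}$ ($R = \frac{1}{3 + 2} + 4 = \frac{1}{5} + 4 = \frac{21}{5} \approx 4.2$)
$Z{\left(w,A \right)} = \frac{21}{5}$
$\left(12 - 6\right) Z{\left(1,1 \right)} - 277 = \left(12 - 6\right) \frac{21}{5} - 277 = 6 \cdot \frac{21}{5} - 277 = \frac{126}{5} - 277 = - \frac{1259}{5}$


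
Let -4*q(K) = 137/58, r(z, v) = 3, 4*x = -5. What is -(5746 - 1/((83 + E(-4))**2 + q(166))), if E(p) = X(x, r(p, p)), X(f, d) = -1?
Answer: -8962788694/1559831 ≈ -5746.0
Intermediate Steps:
x = -5/4 (x = (1/4)*(-5) = -5/4 ≈ -1.2500)
E(p) = -1
q(K) = -137/232 (q(K) = -137/(4*58) = -1/4*137/58 = -137/232)
-(5746 - 1/((83 + E(-4))**2 + q(166))) = -(5746 - 1/((83 - 1)**2 - 137/232)) = -(5746 - 1/(82**2 - 137/232)) = -(5746 - 1/(6724 - 137/232)) = -(5746 - 1/1559831/232) = -(5746 - 1*232/1559831) = -(5746 - 232/1559831) = -1*8962788694/1559831 = -8962788694/1559831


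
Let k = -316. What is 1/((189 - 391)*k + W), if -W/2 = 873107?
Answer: -1/1682382 ≈ -5.9440e-7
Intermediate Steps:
W = -1746214 (W = -2*873107 = -1746214)
1/((189 - 391)*k + W) = 1/((189 - 391)*(-316) - 1746214) = 1/(-202*(-316) - 1746214) = 1/(63832 - 1746214) = 1/(-1682382) = -1/1682382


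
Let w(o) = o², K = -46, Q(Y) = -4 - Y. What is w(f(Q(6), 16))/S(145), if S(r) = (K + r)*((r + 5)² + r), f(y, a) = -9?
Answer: 9/249095 ≈ 3.6131e-5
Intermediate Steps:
S(r) = (-46 + r)*(r + (5 + r)²) (S(r) = (-46 + r)*((r + 5)² + r) = (-46 + r)*((5 + r)² + r) = (-46 + r)*(r + (5 + r)²))
w(f(Q(6), 16))/S(145) = (-9)²/(-1150 + 145³ - 481*145 - 35*145²) = 81/(-1150 + 3048625 - 69745 - 35*21025) = 81/(-1150 + 3048625 - 69745 - 735875) = 81/2241855 = 81*(1/2241855) = 9/249095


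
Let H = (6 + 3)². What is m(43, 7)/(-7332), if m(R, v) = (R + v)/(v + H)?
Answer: -25/322608 ≈ -7.7493e-5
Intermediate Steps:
H = 81 (H = 9² = 81)
m(R, v) = (R + v)/(81 + v) (m(R, v) = (R + v)/(v + 81) = (R + v)/(81 + v))
m(43, 7)/(-7332) = ((43 + 7)/(81 + 7))/(-7332) = (50/88)*(-1/7332) = ((1/88)*50)*(-1/7332) = (25/44)*(-1/7332) = -25/322608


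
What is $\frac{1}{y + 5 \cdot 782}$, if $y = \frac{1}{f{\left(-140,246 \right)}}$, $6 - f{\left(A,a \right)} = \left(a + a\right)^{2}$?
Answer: $\frac{242058}{946446779} \approx 0.00025575$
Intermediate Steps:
$f{\left(A,a \right)} = 6 - 4 a^{2}$ ($f{\left(A,a \right)} = 6 - \left(a + a\right)^{2} = 6 - \left(2 a\right)^{2} = 6 - 4 a^{2}$)
$y = - \frac{1}{242058}$ ($y = \frac{1}{6 - 4 \cdot 246^{2}} = \frac{1}{6 - 242064} = \frac{1}{-242058} = - \frac{1}{242058} \approx -4.1312 \cdot 10^{-6}$)
$\frac{1}{y + 5 \cdot 782} = \frac{1}{- \frac{1}{242058} + 5 \cdot 782} = \frac{1}{- \frac{1}{242058} + 3910} = \frac{1}{\frac{946446779}{242058}} = \frac{242058}{946446779}$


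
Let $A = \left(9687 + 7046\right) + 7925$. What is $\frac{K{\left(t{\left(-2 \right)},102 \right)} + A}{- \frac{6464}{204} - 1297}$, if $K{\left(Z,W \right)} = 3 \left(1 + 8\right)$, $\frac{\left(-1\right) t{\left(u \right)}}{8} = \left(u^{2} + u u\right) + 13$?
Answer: $- \frac{1258935}{67763} \approx -18.578$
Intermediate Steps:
$t{\left(u \right)} = -104 - 16 u^{2}$ ($t{\left(u \right)} = - 8 \left(\left(u^{2} + u u\right) + 13\right) = - 8 \left(\left(u^{2} + u^{2}\right) + 13\right) = - 8 \left(2 u^{2} + 13\right) = - 8 \left(13 + 2 u^{2}\right) = -104 - 16 u^{2}$)
$K{\left(Z,W \right)} = 27$ ($K{\left(Z,W \right)} = 3 \cdot 9 = 27$)
$A = 24658$ ($A = 16733 + 7925 = 24658$)
$\frac{K{\left(t{\left(-2 \right)},102 \right)} + A}{- \frac{6464}{204} - 1297} = \frac{27 + 24658}{- \frac{6464}{204} - 1297} = \frac{24685}{\left(-6464\right) \frac{1}{204} - 1297} = \frac{24685}{- \frac{1616}{51} - 1297} = \frac{24685}{- \frac{67763}{51}} = 24685 \left(- \frac{51}{67763}\right) = - \frac{1258935}{67763}$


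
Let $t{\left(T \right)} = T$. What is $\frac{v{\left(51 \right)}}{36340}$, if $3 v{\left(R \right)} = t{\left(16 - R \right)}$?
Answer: $- \frac{7}{21804} \approx -0.00032104$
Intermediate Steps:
$v{\left(R \right)} = \frac{16}{3} - \frac{R}{3}$ ($v{\left(R \right)} = \frac{16 - R}{3} = \frac{16}{3} - \frac{R}{3}$)
$\frac{v{\left(51 \right)}}{36340} = \frac{\frac{16}{3} - 17}{36340} = \left(\frac{16}{3} - 17\right) \frac{1}{36340} = \left(- \frac{35}{3}\right) \frac{1}{36340} = - \frac{7}{21804}$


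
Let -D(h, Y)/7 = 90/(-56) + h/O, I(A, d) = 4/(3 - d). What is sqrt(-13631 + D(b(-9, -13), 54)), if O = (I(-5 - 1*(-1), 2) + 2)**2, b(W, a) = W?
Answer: I*sqrt(13618) ≈ 116.7*I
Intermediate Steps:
O = 36 (O = (-4/(-3 + 2) + 2)**2 = (-4/(-1) + 2)**2 = (-4*(-1) + 2)**2 = (4 + 2)**2 = 6**2 = 36)
D(h, Y) = 45/4 - 7*h/36 (D(h, Y) = -7*(90/(-56) + h/36) = -7*(90*(-1/56) + h*(1/36)) = -7*(-45/28 + h/36) = 45/4 - 7*h/36)
sqrt(-13631 + D(b(-9, -13), 54)) = sqrt(-13631 + (45/4 - 7/36*(-9))) = sqrt(-13631 + (45/4 + 7/4)) = sqrt(-13631 + 13) = sqrt(-13618) = I*sqrt(13618)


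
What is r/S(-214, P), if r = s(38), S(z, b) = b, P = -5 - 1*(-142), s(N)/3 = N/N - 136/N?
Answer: -147/2603 ≈ -0.056473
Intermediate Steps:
s(N) = 3 - 408/N (s(N) = 3*(N/N - 136/N) = 3*(1 - 136/N) = 3 - 408/N)
P = 137 (P = -5 + 142 = 137)
r = -147/19 (r = 3 - 408/38 = 3 - 408*1/38 = 3 - 204/19 = -147/19 ≈ -7.7368)
r/S(-214, P) = -147/19/137 = -147/19*1/137 = -147/2603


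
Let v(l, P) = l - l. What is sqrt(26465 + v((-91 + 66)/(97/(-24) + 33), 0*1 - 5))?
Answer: sqrt(26465) ≈ 162.68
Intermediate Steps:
v(l, P) = 0
sqrt(26465 + v((-91 + 66)/(97/(-24) + 33), 0*1 - 5)) = sqrt(26465 + 0) = sqrt(26465)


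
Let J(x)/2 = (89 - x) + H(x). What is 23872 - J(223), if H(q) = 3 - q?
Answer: 24580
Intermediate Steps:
J(x) = 184 - 4*x (J(x) = 2*((89 - x) + (3 - x)) = 2*(92 - 2*x) = 184 - 4*x)
23872 - J(223) = 23872 - (184 - 4*223) = 23872 - (184 - 892) = 23872 - 1*(-708) = 23872 + 708 = 24580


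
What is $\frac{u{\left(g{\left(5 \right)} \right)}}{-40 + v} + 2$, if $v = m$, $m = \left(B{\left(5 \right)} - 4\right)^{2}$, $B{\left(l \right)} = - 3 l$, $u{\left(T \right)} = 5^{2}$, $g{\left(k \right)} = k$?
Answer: $\frac{667}{321} \approx 2.0779$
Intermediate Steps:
$u{\left(T \right)} = 25$
$m = 361$ ($m = \left(\left(-3\right) 5 - 4\right)^{2} = \left(-15 - 4\right)^{2} = \left(-19\right)^{2} = 361$)
$v = 361$
$\frac{u{\left(g{\left(5 \right)} \right)}}{-40 + v} + 2 = \frac{25}{-40 + 361} + 2 = \frac{25}{321} + 2 = \frac{667}{321}$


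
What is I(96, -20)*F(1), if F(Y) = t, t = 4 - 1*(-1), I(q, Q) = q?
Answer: 480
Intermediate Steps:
t = 5 (t = 4 + 1 = 5)
F(Y) = 5
I(96, -20)*F(1) = 96*5 = 480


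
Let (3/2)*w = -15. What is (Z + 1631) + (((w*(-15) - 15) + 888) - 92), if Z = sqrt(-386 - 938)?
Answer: 2562 + 2*I*sqrt(331) ≈ 2562.0 + 36.387*I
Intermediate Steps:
w = -10 (w = (2/3)*(-15) = -10)
Z = 2*I*sqrt(331) (Z = sqrt(-1324) = 2*I*sqrt(331) ≈ 36.387*I)
(Z + 1631) + (((w*(-15) - 15) + 888) - 92) = (2*I*sqrt(331) + 1631) + (((-10*(-15) - 15) + 888) - 92) = (1631 + 2*I*sqrt(331)) + (((150 - 15) + 888) - 92) = (1631 + 2*I*sqrt(331)) + ((135 + 888) - 92) = (1631 + 2*I*sqrt(331)) + (1023 - 92) = (1631 + 2*I*sqrt(331)) + 931 = 2562 + 2*I*sqrt(331)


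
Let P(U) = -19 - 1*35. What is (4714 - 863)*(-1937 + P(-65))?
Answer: -7667341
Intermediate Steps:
P(U) = -54 (P(U) = -19 - 35 = -54)
(4714 - 863)*(-1937 + P(-65)) = (4714 - 863)*(-1937 - 54) = 3851*(-1991) = -7667341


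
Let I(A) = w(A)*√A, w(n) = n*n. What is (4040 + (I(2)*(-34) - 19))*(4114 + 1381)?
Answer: 22095395 - 747320*√2 ≈ 2.1039e+7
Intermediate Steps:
w(n) = n²
I(A) = A^(5/2) (I(A) = A²*√A = A^(5/2))
(4040 + (I(2)*(-34) - 19))*(4114 + 1381) = (4040 + (2^(5/2)*(-34) - 19))*(4114 + 1381) = (4040 + ((4*√2)*(-34) - 19))*5495 = (4040 + (-136*√2 - 19))*5495 = (4040 + (-19 - 136*√2))*5495 = (4021 - 136*√2)*5495 = 22095395 - 747320*√2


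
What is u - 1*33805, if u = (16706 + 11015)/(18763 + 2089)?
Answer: -704874139/20852 ≈ -33804.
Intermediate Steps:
u = 27721/20852 ≈ 1.3294
u - 1*33805 = 27721/20852 - 1*33805 = 27721/20852 - 33805 = -704874139/20852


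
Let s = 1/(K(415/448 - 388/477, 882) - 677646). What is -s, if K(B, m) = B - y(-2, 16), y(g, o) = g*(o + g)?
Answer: 213696/144804231997 ≈ 1.4758e-6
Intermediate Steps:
y(g, o) = g*(g + o)
K(B, m) = 28 + B (K(B, m) = B - (-2)*(-2 + 16) = B - (-2)*14 = B - 1*(-28) = B + 28 = 28 + B)
s = -213696/144804231997 (s = 1/((28 + (415/448 - 388/477)) - 677646) = 1/((28 + 24131/213696) - 677646) = 1/(6007619/213696 - 677646) = 1/(-144804231997/213696) = -213696/144804231997 ≈ -1.4758e-6)
-s = -1*(-213696/144804231997) = 213696/144804231997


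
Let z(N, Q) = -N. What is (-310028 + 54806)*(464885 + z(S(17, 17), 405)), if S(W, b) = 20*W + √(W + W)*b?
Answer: -118562103990 + 4338774*√34 ≈ -1.1854e+11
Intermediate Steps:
S(W, b) = 20*W + b*√2*√W (S(W, b) = 20*W + √(2*W)*b = 20*W + (√2*√W)*b = 20*W + b*√2*√W)
(-310028 + 54806)*(464885 + z(S(17, 17), 405)) = (-310028 + 54806)*(464885 - (20*17 + 17*√2*√17)) = -255222*(464885 - (340 + 17*√34)) = -255222*(464885 + (-340 - 17*√34)) = -255222*(464545 - 17*√34) = -118562103990 + 4338774*√34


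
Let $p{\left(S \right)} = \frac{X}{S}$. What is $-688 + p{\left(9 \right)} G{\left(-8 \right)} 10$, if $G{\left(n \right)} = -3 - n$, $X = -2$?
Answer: $- \frac{6292}{9} \approx -699.11$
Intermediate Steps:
$p{\left(S \right)} = - \frac{2}{S}$
$-688 + p{\left(9 \right)} G{\left(-8 \right)} 10 = -688 + - \frac{2}{9} \left(-3 - -8\right) 10 = -688 + \left(-2\right) \frac{1}{9} \left(-3 + 8\right) 10 = -688 - \frac{2 \cdot 5 \cdot 10}{9} = -688 - \frac{100}{9} = - \frac{6292}{9}$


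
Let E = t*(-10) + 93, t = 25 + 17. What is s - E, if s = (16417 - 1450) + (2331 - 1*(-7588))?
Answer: 25213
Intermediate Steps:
t = 42
s = 24886 (s = 14967 + (2331 + 7588) = 14967 + 9919 = 24886)
E = -327 (E = 42*(-10) + 93 = -420 + 93 = -327)
s - E = 24886 - 1*(-327) = 24886 + 327 = 25213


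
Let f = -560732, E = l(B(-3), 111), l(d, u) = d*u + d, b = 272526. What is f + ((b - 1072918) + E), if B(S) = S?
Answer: -1361460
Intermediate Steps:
l(d, u) = d + d*u
E = -336 (E = -3*(1 + 111) = -3*112 = -336)
f + ((b - 1072918) + E) = -560732 + ((272526 - 1072918) - 336) = -560732 + (-800392 - 336) = -560732 - 800728 = -1361460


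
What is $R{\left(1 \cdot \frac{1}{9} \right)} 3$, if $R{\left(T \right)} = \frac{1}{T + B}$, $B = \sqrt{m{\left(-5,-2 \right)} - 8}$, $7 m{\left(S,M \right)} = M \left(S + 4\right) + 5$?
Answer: $\frac{27}{568} - \frac{243 i \sqrt{7}}{568} \approx 0.047535 - 1.1319 i$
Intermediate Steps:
$m{\left(S,M \right)} = \frac{5}{7} + \frac{M \left(4 + S\right)}{7}$ ($m{\left(S,M \right)} = \frac{M \left(S + 4\right) + 5}{7} = \frac{M \left(4 + S\right) + 5}{7} = \frac{5 + M \left(4 + S\right)}{7} = \frac{5}{7} + \frac{M \left(4 + S\right)}{7}$)
$B = i \sqrt{7}$ ($B = \sqrt{\left(\frac{5}{7} + \frac{4}{7} \left(-2\right) + \frac{1}{7} \left(-2\right) \left(-5\right)\right) - 8} = \sqrt{\left(\frac{5}{7} - \frac{8}{7} + \frac{10}{7}\right) - 8} = \sqrt{1 - 8} = \sqrt{-7} = i \sqrt{7} \approx 2.6458 i$)
$R{\left(T \right)} = \frac{1}{T + i \sqrt{7}}$
$R{\left(1 \cdot \frac{1}{9} \right)} 3 = \frac{1}{1 \cdot \frac{1}{9} + i \sqrt{7}} \cdot 3 = \frac{1}{\frac{1}{9} + i \sqrt{7}} \cdot 3 = \frac{3}{\frac{1}{9} + i \sqrt{7}}$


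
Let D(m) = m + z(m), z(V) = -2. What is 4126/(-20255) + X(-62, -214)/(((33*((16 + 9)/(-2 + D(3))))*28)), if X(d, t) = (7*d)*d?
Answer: -4573801/3342075 ≈ -1.3686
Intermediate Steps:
D(m) = -2 + m (D(m) = m - 2 = -2 + m)
X(d, t) = 7*d²
4126/(-20255) + X(-62, -214)/(((33*((16 + 9)/(-2 + D(3))))*28)) = 4126/(-20255) + (7*(-62)²)/(((33*((16 + 9)/(-2 + (-2 + 3))))*28)) = 4126*(-1/20255) + (7*3844)/(((33*(25/(-2 + 1)))*28)) = -4126/20255 + 26908/(((33*(25/(-1)))*28)) = -4126/20255 + 26908/(((33*(25*(-1)))*28)) = -4126/20255 + 26908/(((33*(-25))*28)) = -4126/20255 + 26908/((-825*28)) = -4126/20255 + 26908/(-23100) = -4126/20255 + 26908*(-1/23100) = -4126/20255 - 961/825 = -4573801/3342075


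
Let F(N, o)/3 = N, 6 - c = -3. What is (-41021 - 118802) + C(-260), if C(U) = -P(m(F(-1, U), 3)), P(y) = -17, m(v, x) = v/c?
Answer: -159806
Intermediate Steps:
c = 9 (c = 6 - 1*(-3) = 6 + 3 = 9)
F(N, o) = 3*N
m(v, x) = v/9
C(U) = 17 (C(U) = -1*(-17) = 17)
(-41021 - 118802) + C(-260) = (-41021 - 118802) + 17 = -159823 + 17 = -159806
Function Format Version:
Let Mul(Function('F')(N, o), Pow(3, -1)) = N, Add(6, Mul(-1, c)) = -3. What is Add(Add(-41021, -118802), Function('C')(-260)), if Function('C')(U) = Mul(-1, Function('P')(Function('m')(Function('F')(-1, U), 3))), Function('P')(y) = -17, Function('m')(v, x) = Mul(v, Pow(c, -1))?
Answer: -159806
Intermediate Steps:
c = 9 (c = Add(6, Mul(-1, -3)) = Add(6, 3) = 9)
Function('F')(N, o) = Mul(3, N)
Function('m')(v, x) = Mul(Rational(1, 9), v) (Function('m')(v, x) = Mul(v, Pow(9, -1)) = Mul(v, Rational(1, 9)) = Mul(Rational(1, 9), v))
Function('C')(U) = 17 (Function('C')(U) = Mul(-1, -17) = 17)
Add(Add(-41021, -118802), Function('C')(-260)) = Add(Add(-41021, -118802), 17) = Add(-159823, 17) = -159806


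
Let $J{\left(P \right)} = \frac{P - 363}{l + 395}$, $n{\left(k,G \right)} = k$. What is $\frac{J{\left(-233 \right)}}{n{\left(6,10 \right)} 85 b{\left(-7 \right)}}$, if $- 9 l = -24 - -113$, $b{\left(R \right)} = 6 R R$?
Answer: $- \frac{149}{14435890} \approx -1.0321 \cdot 10^{-5}$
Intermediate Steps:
$b{\left(R \right)} = 6 R^{2}$
$l = - \frac{89}{9}$ ($l = - \frac{-24 - -113}{9} = - \frac{-24 + 113}{9} = \left(- \frac{1}{9}\right) 89 = - \frac{89}{9} \approx -9.8889$)
$J{\left(P \right)} = - \frac{3267}{3466} + \frac{9 P}{3466}$ ($J{\left(P \right)} = \frac{P - 363}{- \frac{89}{9} + 395} = \frac{-363 + P}{\frac{3466}{9}} = \left(-363 + P\right) \frac{9}{3466} = - \frac{3267}{3466} + \frac{9 P}{3466}$)
$\frac{J{\left(-233 \right)}}{n{\left(6,10 \right)} 85 b{\left(-7 \right)}} = \frac{- \frac{3267}{3466} + \frac{9}{3466} \left(-233\right)}{6 \cdot 85 \cdot 6 \left(-7\right)^{2}} = \frac{- \frac{3267}{3466} - \frac{2097}{3466}}{510 \cdot 6 \cdot 49} = - \frac{2682}{1733 \cdot 510 \cdot 294} = - \frac{2682}{1733 \cdot 149940} = \left(- \frac{2682}{1733}\right) \frac{1}{149940} = - \frac{149}{14435890}$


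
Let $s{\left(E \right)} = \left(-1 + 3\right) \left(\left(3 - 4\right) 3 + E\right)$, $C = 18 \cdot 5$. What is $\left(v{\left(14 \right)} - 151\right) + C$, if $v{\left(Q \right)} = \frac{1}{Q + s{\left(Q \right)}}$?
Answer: $- \frac{2195}{36} \approx -60.972$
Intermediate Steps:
$C = 90$
$s{\left(E \right)} = -6 + 2 E$ ($s{\left(E \right)} = 2 \left(\left(-1\right) 3 + E\right) = 2 \left(-3 + E\right) = -6 + 2 E$)
$v{\left(Q \right)} = \frac{1}{-6 + 3 Q}$ ($v{\left(Q \right)} = \frac{1}{Q + \left(-6 + 2 Q\right)} = \frac{1}{-6 + 3 Q}$)
$\left(v{\left(14 \right)} - 151\right) + C = \left(\frac{1}{3 \left(-2 + 14\right)} - 151\right) + 90 = \left(\frac{1}{3 \cdot 12} - 151\right) + 90 = \left(\frac{1}{3} \cdot \frac{1}{12} - 151\right) + 90 = \left(\frac{1}{36} - 151\right) + 90 = - \frac{5435}{36} + 90 = - \frac{2195}{36}$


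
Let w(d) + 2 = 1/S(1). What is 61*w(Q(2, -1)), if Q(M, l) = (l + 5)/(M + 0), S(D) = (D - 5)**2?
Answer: -1891/16 ≈ -118.19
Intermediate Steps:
S(D) = (-5 + D)**2
Q(M, l) = (5 + l)/M
w(d) = -31/16 (w(d) = -2 + 1/((-5 + 1)**2) = -2 + 1/((-4)**2) = -2 + 1/16 = -31/16)
61*w(Q(2, -1)) = 61*(-31/16) = -1891/16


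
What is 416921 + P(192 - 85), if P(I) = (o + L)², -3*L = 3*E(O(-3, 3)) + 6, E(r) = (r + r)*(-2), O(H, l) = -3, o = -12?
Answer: 417597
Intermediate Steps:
E(r) = -4*r (E(r) = (2*r)*(-2) = -4*r)
L = -14 (L = -(3*(-4*(-3)) + 6)/3 = -(3*12 + 6)/3 = -(36 + 6)/3 = -⅓*42 = -14)
P(I) = 676 (P(I) = (-12 - 14)² = (-26)² = 676)
416921 + P(192 - 85) = 416921 + 676 = 417597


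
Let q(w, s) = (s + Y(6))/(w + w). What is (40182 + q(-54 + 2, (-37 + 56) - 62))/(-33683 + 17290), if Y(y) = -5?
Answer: -522372/213109 ≈ -2.4512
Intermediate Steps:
q(w, s) = (-5 + s)/(2*w) (q(w, s) = (s - 5)/(w + w) = (-5 + s)/((2*w)) = (-5 + s)*(1/(2*w)) = (-5 + s)/(2*w))
(40182 + q(-54 + 2, (-37 + 56) - 62))/(-33683 + 17290) = (40182 + (-5 + ((-37 + 56) - 62))/(2*(-54 + 2)))/(-33683 + 17290) = (40182 + (1/2)*(-5 + (19 - 62))/(-52))/(-16393) = (40182 + (1/2)*(-1/52)*(-5 - 43))*(-1/16393) = (40182 + (1/2)*(-1/52)*(-48))*(-1/16393) = (40182 + 6/13)*(-1/16393) = (522372/13)*(-1/16393) = -522372/213109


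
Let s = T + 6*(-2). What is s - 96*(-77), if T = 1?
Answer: 7381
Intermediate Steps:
s = -11 (s = 1 + 6*(-2) = 1 - 12 = -11)
s - 96*(-77) = -11 - 96*(-77) = -11 + 7392 = 7381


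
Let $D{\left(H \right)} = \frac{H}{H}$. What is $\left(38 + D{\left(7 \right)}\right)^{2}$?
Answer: $1521$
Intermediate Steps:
$D{\left(H \right)} = 1$
$\left(38 + D{\left(7 \right)}\right)^{2} = \left(38 + 1\right)^{2} = 39^{2} = 1521$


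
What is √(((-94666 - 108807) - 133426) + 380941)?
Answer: 19*√122 ≈ 209.86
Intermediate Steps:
√(((-94666 - 108807) - 133426) + 380941) = √((-203473 - 133426) + 380941) = √(-336899 + 380941) = √44042 = 19*√122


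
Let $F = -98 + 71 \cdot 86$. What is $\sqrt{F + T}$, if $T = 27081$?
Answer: $\sqrt{33089} \approx 181.9$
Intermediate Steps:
$F = 6008$ ($F = -98 + 6106 = 6008$)
$\sqrt{F + T} = \sqrt{6008 + 27081} = \sqrt{33089}$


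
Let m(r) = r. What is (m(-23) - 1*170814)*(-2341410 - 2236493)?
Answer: 782075214811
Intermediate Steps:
(m(-23) - 1*170814)*(-2341410 - 2236493) = (-23 - 1*170814)*(-2341410 - 2236493) = (-23 - 170814)*(-4577903) = -170837*(-4577903) = 782075214811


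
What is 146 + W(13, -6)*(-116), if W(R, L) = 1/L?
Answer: 496/3 ≈ 165.33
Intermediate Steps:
146 + W(13, -6)*(-116) = 146 - 116/(-6) = 146 - ⅙*(-116) = 146 + 58/3 = 496/3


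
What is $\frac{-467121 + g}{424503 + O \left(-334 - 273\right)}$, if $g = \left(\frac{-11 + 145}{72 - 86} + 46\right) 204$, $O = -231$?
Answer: $- \frac{1072609}{1317680} \approx -0.81401$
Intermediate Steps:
$g = \frac{52020}{7}$ ($g = \left(\frac{134}{-14} + 46\right) 204 = \left(134 \left(- \frac{1}{14}\right) + 46\right) 204 = \left(- \frac{67}{7} + 46\right) 204 = \frac{255}{7} \cdot 204 = \frac{52020}{7} \approx 7431.4$)
$\frac{-467121 + g}{424503 + O \left(-334 - 273\right)} = \frac{-467121 + \frac{52020}{7}}{424503 - 231 \left(-334 - 273\right)} = - \frac{3217827}{7 \left(424503 - -140217\right)} = - \frac{3217827}{7 \left(424503 + 140217\right)} = - \frac{3217827}{7 \cdot 564720} = \left(- \frac{3217827}{7}\right) \frac{1}{564720} = - \frac{1072609}{1317680}$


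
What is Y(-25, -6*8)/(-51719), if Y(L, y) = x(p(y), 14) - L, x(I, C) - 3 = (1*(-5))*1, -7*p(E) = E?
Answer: -23/51719 ≈ -0.00044471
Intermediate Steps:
p(E) = -E/7
x(I, C) = -2 (x(I, C) = 3 + (1*(-5))*1 = 3 - 5*1 = 3 - 5 = -2)
Y(L, y) = -2 - L
Y(-25, -6*8)/(-51719) = (-2 - 1*(-25))/(-51719) = (-2 + 25)*(-1/51719) = 23*(-1/51719) = -23/51719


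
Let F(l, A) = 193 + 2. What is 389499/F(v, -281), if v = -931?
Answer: 129833/65 ≈ 1997.4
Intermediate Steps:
F(l, A) = 195
389499/F(v, -281) = 389499/195 = 389499*(1/195) = 129833/65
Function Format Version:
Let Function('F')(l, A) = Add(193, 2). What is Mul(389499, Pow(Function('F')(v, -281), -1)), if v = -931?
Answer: Rational(129833, 65) ≈ 1997.4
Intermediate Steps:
Function('F')(l, A) = 195
Mul(389499, Pow(Function('F')(v, -281), -1)) = Mul(389499, Pow(195, -1)) = Mul(389499, Rational(1, 195)) = Rational(129833, 65)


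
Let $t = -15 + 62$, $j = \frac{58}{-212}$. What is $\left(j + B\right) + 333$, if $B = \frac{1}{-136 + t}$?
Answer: $\frac{3138835}{9434} \approx 332.72$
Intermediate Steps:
$j = - \frac{29}{106}$ ($j = 58 \left(- \frac{1}{212}\right) = - \frac{29}{106} \approx -0.27358$)
$t = 47$
$B = - \frac{1}{89}$ ($B = \frac{1}{-136 + 47} = \frac{1}{-89} = - \frac{1}{89} \approx -0.011236$)
$\left(j + B\right) + 333 = \left(- \frac{29}{106} - \frac{1}{89}\right) + 333 = - \frac{2687}{9434} + 333 = \frac{3138835}{9434}$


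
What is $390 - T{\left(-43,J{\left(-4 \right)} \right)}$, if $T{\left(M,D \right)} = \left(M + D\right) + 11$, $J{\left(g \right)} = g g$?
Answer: $406$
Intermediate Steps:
$J{\left(g \right)} = g^{2}$
$T{\left(M,D \right)} = 11 + D + M$ ($T{\left(M,D \right)} = \left(D + M\right) + 11 = 11 + D + M$)
$390 - T{\left(-43,J{\left(-4 \right)} \right)} = 390 - \left(11 + \left(-4\right)^{2} - 43\right) = 390 - \left(11 + 16 - 43\right) = 390 - -16 = 390 + 16 = 406$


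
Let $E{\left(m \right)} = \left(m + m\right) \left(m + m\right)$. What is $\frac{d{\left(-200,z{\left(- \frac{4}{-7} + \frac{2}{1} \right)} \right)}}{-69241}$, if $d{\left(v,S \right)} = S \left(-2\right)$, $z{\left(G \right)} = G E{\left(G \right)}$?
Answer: $\frac{46656}{23749663} \approx 0.0019645$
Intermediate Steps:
$E{\left(m \right)} = 4 m^{2}$ ($E{\left(m \right)} = 2 m 2 m = 4 m^{2}$)
$z{\left(G \right)} = 4 G^{3}$ ($z{\left(G \right)} = G 4 G^{2} = 4 G^{3}$)
$d{\left(v,S \right)} = - 2 S$
$\frac{d{\left(-200,z{\left(- \frac{4}{-7} + \frac{2}{1} \right)} \right)}}{-69241} = \frac{\left(-2\right) 4 \left(- \frac{4}{-7} + \frac{2}{1}\right)^{3}}{-69241} = - 2 \cdot 4 \left(\left(-4\right) \left(- \frac{1}{7}\right) + 2 \cdot 1\right)^{3} \left(- \frac{1}{69241}\right) = - 2 \cdot 4 \left(\frac{4}{7} + 2\right)^{3} \left(- \frac{1}{69241}\right) = - 2 \cdot 4 \left(\frac{18}{7}\right)^{3} \left(- \frac{1}{69241}\right) = - 2 \cdot 4 \cdot \frac{5832}{343} \left(- \frac{1}{69241}\right) = \left(-2\right) \frac{23328}{343} \left(- \frac{1}{69241}\right) = \left(- \frac{46656}{343}\right) \left(- \frac{1}{69241}\right) = \frac{46656}{23749663}$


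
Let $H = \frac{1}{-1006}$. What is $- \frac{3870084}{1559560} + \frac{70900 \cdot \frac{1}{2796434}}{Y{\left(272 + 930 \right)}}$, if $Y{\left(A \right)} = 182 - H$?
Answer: $- \frac{247675095011163301}{99813300208620090} \approx -2.4814$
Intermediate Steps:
$H = - \frac{1}{1006} \approx -0.00099404$
$Y{\left(A \right)} = \frac{183093}{1006}$ ($Y{\left(A \right)} = 182 - - \frac{1}{1006} = 182 + \frac{1}{1006} = \frac{183093}{1006}$)
$- \frac{3870084}{1559560} + \frac{70900 \cdot \frac{1}{2796434}}{Y{\left(272 + 930 \right)}} = - \frac{3870084}{1559560} + \frac{70900 \cdot \frac{1}{2796434}}{\frac{183093}{1006}} = \left(-3870084\right) \frac{1}{1559560} + 70900 \cdot \frac{1}{2796434} \cdot \frac{1006}{183093} = - \frac{967521}{389890} + \frac{35450}{1398217} \cdot \frac{1006}{183093} = - \frac{967521}{389890} + \frac{35662700}{256003745181} = - \frac{247675095011163301}{99813300208620090}$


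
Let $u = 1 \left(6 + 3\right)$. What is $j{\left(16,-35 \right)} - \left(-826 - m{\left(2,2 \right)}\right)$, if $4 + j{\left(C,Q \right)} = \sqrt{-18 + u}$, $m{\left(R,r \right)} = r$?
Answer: $824 + 3 i \approx 824.0 + 3.0 i$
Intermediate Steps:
$u = 9$ ($u = 1 \cdot 9 = 9$)
$j{\left(C,Q \right)} = -4 + 3 i$ ($j{\left(C,Q \right)} = -4 + \sqrt{-18 + 9} = -4 + \sqrt{-9} = -4 + 3 i$)
$j{\left(16,-35 \right)} - \left(-826 - m{\left(2,2 \right)}\right) = \left(-4 + 3 i\right) + \left(\left(2 + 26 \cdot 15\right) - -436\right) = \left(-4 + 3 i\right) + \left(\left(2 + 390\right) + 436\right) = \left(-4 + 3 i\right) + \left(392 + 436\right) = \left(-4 + 3 i\right) + 828 = 824 + 3 i$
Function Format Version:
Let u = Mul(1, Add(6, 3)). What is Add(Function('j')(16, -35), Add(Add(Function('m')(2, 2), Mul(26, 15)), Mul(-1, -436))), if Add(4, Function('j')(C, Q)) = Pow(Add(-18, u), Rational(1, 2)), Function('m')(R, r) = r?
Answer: Add(824, Mul(3, I)) ≈ Add(824.00, Mul(3.0000, I))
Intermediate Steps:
u = 9 (u = Mul(1, 9) = 9)
Function('j')(C, Q) = Add(-4, Mul(3, I)) (Function('j')(C, Q) = Add(-4, Pow(Add(-18, 9), Rational(1, 2))) = Add(-4, Pow(-9, Rational(1, 2))) = Add(-4, Mul(3, I)))
Add(Function('j')(16, -35), Add(Add(Function('m')(2, 2), Mul(26, 15)), Mul(-1, -436))) = Add(Add(-4, Mul(3, I)), Add(Add(2, Mul(26, 15)), Mul(-1, -436))) = Add(Add(-4, Mul(3, I)), Add(Add(2, 390), 436)) = Add(Add(-4, Mul(3, I)), Add(392, 436)) = Add(Add(-4, Mul(3, I)), 828) = Add(824, Mul(3, I))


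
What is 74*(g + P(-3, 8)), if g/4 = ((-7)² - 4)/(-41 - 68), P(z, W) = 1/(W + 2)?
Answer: -62567/545 ≈ -114.80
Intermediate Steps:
P(z, W) = 1/(2 + W)
g = -180/109 (g = 4*(((-7)² - 4)/(-41 - 68)) = 4*((49 - 4)/(-109)) = 4*(45*(-1/109)) = 4*(-45/109) = -180/109 ≈ -1.6514)
74*(g + P(-3, 8)) = 74*(-180/109 + 1/(2 + 8)) = 74*(-180/109 + 1/10) = 74*(-180/109 + ⅒) = 74*(-1691/1090) = -62567/545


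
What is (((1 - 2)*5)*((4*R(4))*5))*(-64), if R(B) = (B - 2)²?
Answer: 25600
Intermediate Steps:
R(B) = (-2 + B)²
(((1 - 2)*5)*((4*R(4))*5))*(-64) = (((1 - 2)*5)*((4*(-2 + 4)²)*5))*(-64) = ((-1*5)*((4*2²)*5))*(-64) = -5*4*4*5*(-64) = -80*5*(-64) = -5*80*(-64) = -400*(-64) = 25600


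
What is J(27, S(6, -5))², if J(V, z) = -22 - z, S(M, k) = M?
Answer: 784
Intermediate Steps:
J(27, S(6, -5))² = (-22 - 1*6)² = (-22 - 6)² = (-28)² = 784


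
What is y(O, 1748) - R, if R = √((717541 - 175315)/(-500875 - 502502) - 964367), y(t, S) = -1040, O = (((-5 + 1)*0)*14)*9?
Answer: -1040 - I*√107876875171196505/334459 ≈ -1040.0 - 982.02*I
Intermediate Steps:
O = 0 (O = (-4*0*14)*9 = (0*14)*9 = 0*9 = 0)
R = I*√107876875171196505/334459 (R = √(542226/(-1003377) - 964367) = √(542226*(-1/1003377) - 964367) = √(-180742/334459 - 964367) = √(-322541403195/334459) = I*√107876875171196505/334459 ≈ 982.02*I)
y(O, 1748) - R = -1040 - I*√107876875171196505/334459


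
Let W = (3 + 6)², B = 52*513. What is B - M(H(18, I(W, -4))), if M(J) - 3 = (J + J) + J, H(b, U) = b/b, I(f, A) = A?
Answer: 26670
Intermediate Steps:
B = 26676
W = 81 (W = 9² = 81)
H(b, U) = 1
M(J) = 3 + 3*J (M(J) = 3 + ((J + J) + J) = 3 + (2*J + J) = 3 + 3*J)
B - M(H(18, I(W, -4))) = 26676 - (3 + 3*1) = 26676 - (3 + 3) = 26676 - 1*6 = 26676 - 6 = 26670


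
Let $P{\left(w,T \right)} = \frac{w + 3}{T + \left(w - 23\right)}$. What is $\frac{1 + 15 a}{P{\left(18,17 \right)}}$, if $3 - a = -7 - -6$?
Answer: $\frac{244}{7} \approx 34.857$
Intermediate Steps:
$a = 4$ ($a = 3 - \left(-7 - -6\right) = 3 - \left(-7 + 6\right) = 3 - -1 = 3 + 1 = 4$)
$P{\left(w,T \right)} = \frac{3 + w}{-23 + T + w}$ ($P{\left(w,T \right)} = \frac{3 + w}{T + \left(-23 + w\right)} = \frac{3 + w}{-23 + T + w}$)
$\frac{1 + 15 a}{P{\left(18,17 \right)}} = \frac{1 + 15 \cdot 4}{\frac{1}{-23 + 17 + 18} \left(3 + 18\right)} = \frac{1 + 60}{\frac{1}{12} \cdot 21} = \frac{61}{\frac{1}{12} \cdot 21} = \frac{61}{\frac{7}{4}} = 61 \cdot \frac{4}{7} = \frac{244}{7}$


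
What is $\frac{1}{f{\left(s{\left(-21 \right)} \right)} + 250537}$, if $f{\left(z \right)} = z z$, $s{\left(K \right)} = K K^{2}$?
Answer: $\frac{1}{86016658} \approx 1.1626 \cdot 10^{-8}$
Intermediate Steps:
$s{\left(K \right)} = K^{3}$
$f{\left(z \right)} = z^{2}$
$\frac{1}{f{\left(s{\left(-21 \right)} \right)} + 250537} = \frac{1}{\left(\left(-21\right)^{3}\right)^{2} + 250537} = \frac{1}{\left(-9261\right)^{2} + 250537} = \frac{1}{85766121 + 250537} = \frac{1}{86016658}$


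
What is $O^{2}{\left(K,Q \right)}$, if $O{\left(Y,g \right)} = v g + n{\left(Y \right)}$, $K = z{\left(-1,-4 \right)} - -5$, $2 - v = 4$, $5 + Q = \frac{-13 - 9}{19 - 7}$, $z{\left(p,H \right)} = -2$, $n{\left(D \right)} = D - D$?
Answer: $\frac{1681}{9} \approx 186.78$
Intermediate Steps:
$n{\left(D \right)} = 0$
$Q = - \frac{41}{6}$ ($Q = -5 + \frac{-13 - 9}{19 - 7} = -5 - \frac{22}{12} = -5 - \frac{11}{6} = - \frac{41}{6} \approx -6.8333$)
$v = -2$ ($v = 2 - 4 = -2$)
$K = 3$ ($K = -2 - -5 = -2 + 5 = 3$)
$O{\left(Y,g \right)} = - 2 g$ ($O{\left(Y,g \right)} = - 2 g + 0 = - 2 g$)
$O^{2}{\left(K,Q \right)} = \left(\left(-2\right) \left(- \frac{41}{6}\right)\right)^{2} = \left(\frac{41}{3}\right)^{2} = \frac{1681}{9}$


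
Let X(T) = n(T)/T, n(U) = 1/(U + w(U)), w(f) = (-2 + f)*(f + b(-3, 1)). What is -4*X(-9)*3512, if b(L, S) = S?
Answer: 14048/711 ≈ 19.758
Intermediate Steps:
w(f) = (1 + f)*(-2 + f) (w(f) = (-2 + f)*(f + 1) = (-2 + f)*(1 + f) = (1 + f)*(-2 + f))
n(U) = 1/(-2 + U**2) (n(U) = 1/(U + (-2 + U**2 - U)) = 1/(-2 + U**2))
X(T) = 1/(T*(-2 + T**2)) (X(T) = 1/((-2 + T**2)*T) = 1/(T*(-2 + T**2)))
-4*X(-9)*3512 = -4/((-9)*(-2 + (-9)**2))*3512 = -(-4)/(9*(-2 + 81))*3512 = -(-4)/(9*79)*3512 = -4*(-1/711)*3512 = (4/711)*3512 = 14048/711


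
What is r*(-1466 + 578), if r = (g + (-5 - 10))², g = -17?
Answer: -909312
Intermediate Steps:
r = 1024 (r = (-17 + (-5 - 10))² = (-17 - 15)² = (-32)² = 1024)
r*(-1466 + 578) = 1024*(-1466 + 578) = 1024*(-888) = -909312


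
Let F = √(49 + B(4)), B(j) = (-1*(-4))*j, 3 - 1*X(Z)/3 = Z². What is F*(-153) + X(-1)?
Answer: 6 - 153*√65 ≈ -1227.5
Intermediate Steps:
X(Z) = 9 - 3*Z²
B(j) = 4*j
F = √65 (F = √(49 + 4*4) = √(49 + 16) = √65 ≈ 8.0623)
F*(-153) + X(-1) = √65*(-153) + (9 - 3*(-1)²) = -153*√65 + (9 - 3*1) = -153*√65 + (9 - 3) = -153*√65 + 6 = 6 - 153*√65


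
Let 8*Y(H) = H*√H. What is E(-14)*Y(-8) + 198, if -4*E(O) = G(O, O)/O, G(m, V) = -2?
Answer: 198 + I*√2/14 ≈ 198.0 + 0.10102*I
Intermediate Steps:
E(O) = 1/(2*O) (E(O) = -(-1)/(2*O) = 1/(2*O))
Y(H) = H^(3/2)/8 (Y(H) = (H*√H)/8 = H^(3/2)/8)
E(-14)*Y(-8) + 198 = ((½)/(-14))*((-8)^(3/2)/8) + 198 = ((½)*(-1/14))*((-16*I*√2)/8) + 198 = -(-1)*I*√2/14 + 198 = I*√2/14 + 198 = 198 + I*√2/14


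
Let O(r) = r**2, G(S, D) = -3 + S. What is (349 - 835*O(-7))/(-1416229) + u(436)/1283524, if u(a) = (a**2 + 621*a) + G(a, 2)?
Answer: 64122966259/165251264636 ≈ 0.38803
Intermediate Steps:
u(a) = -3 + a**2 + 622*a (u(a) = (a**2 + 621*a) + (-3 + a) = -3 + a**2 + 622*a)
(349 - 835*O(-7))/(-1416229) + u(436)/1283524 = (349 - 835*(-7)**2)/(-1416229) + (-3 + 436**2 + 622*436)/1283524 = (349 - 835*49)*(-1/1416229) + (-3 + 190096 + 271192)*(1/1283524) = (349 - 40915)*(-1/1416229) + 461285*(1/1283524) = -40566*(-1/1416229) + 41935/116684 = 40566/1416229 + 41935/116684 = 64122966259/165251264636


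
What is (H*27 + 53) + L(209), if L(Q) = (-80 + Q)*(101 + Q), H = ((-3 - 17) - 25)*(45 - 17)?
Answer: 6023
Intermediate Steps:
H = -1260 (H = (-20 - 25)*28 = -45*28 = -1260)
(H*27 + 53) + L(209) = (-1260*27 + 53) + (-8080 + 209² + 21*209) = (-34020 + 53) + (-8080 + 43681 + 4389) = -33967 + 39990 = 6023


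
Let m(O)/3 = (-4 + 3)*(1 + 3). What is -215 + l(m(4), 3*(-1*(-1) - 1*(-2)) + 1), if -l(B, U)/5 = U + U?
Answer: -315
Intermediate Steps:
m(O) = -12 (m(O) = 3*((-4 + 3)*(1 + 3)) = 3*(-1*4) = 3*(-4) = -12)
l(B, U) = -10*U (l(B, U) = -5*(U + U) = -10*U)
-215 + l(m(4), 3*(-1*(-1) - 1*(-2)) + 1) = -215 - 10*(3*(-1*(-1) - 1*(-2)) + 1) = -215 - 10*(3*(1 + 2) + 1) = -215 - 10*(3*3 + 1) = -215 - 10*(9 + 1) = -215 - 10*10 = -215 - 100 = -315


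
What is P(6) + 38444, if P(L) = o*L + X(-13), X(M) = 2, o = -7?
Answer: 38404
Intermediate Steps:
P(L) = 2 - 7*L (P(L) = -7*L + 2 = 2 - 7*L)
P(6) + 38444 = (2 - 7*6) + 38444 = (2 - 42) + 38444 = -40 + 38444 = 38404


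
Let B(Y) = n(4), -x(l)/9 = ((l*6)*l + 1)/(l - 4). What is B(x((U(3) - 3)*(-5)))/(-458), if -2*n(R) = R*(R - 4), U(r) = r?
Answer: 0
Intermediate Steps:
n(R) = -R*(-4 + R)/2 (n(R) = -R*(R - 4)/2 = -R*(-4 + R)/2)
x(l) = -9*(1 + 6*l²)/(-4 + l) (x(l) = -9*((l*6)*l + 1)/(l - 4) = -9*((6*l)*l + 1)/(-4 + l) = -9*(6*l² + 1)/(-4 + l) = -9*(1 + 6*l²)/(-4 + l))
B(Y) = 0 (B(Y) = (½)*4*(4 - 1*4) = (½)*4*(4 - 4) = (½)*4*0 = 0)
B(x((U(3) - 3)*(-5)))/(-458) = 0/(-458) = 0*(-1/458) = 0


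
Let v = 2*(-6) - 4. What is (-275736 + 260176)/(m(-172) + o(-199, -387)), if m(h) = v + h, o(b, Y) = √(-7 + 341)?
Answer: 752/9 + 4*√334/9 ≈ 91.678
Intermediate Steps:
v = -16 (v = -12 - 4 = -16)
o(b, Y) = √334
m(h) = -16 + h
(-275736 + 260176)/(m(-172) + o(-199, -387)) = (-275736 + 260176)/((-16 - 172) + √334) = -15560/(-188 + √334)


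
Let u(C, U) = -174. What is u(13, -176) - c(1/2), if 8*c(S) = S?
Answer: -2785/16 ≈ -174.06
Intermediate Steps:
c(S) = S/8
u(13, -176) - c(1/2) = -174 - 1/(8*2) = -174 - 1*1/16 = -174 - 1/16 = -2785/16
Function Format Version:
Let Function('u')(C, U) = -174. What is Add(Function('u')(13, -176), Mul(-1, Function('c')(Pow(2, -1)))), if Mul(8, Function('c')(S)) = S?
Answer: Rational(-2785, 16) ≈ -174.06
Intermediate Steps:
Function('c')(S) = Mul(Rational(1, 8), S)
Add(Function('u')(13, -176), Mul(-1, Function('c')(Pow(2, -1)))) = Add(-174, Mul(-1, Mul(Rational(1, 8), Pow(2, -1)))) = Add(-174, Mul(-1, Mul(Rational(1, 8), Rational(1, 2)))) = Add(-174, Mul(-1, Rational(1, 16))) = Add(-174, Rational(-1, 16)) = Rational(-2785, 16)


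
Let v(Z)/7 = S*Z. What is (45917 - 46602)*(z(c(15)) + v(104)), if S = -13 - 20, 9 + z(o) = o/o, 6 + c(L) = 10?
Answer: 16461920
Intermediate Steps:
c(L) = 4 (c(L) = -6 + 10 = 4)
z(o) = -8 (z(o) = -9 + o/o = -9 + 1 = -8)
S = -33
v(Z) = -231*Z (v(Z) = 7*(-33*Z) = -231*Z)
(45917 - 46602)*(z(c(15)) + v(104)) = (45917 - 46602)*(-8 - 231*104) = -685*(-8 - 24024) = -685*(-24032) = 16461920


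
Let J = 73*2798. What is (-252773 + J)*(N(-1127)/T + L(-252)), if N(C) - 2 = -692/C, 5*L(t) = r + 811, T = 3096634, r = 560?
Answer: -116073504172102626/8724766295 ≈ -1.3304e+7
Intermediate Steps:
J = 204254
L(t) = 1371/5 (L(t) = (560 + 811)/5 = (⅕)*1371 = 1371/5)
N(C) = 2 - 692/C
(-252773 + J)*(N(-1127)/T + L(-252)) = (-252773 + 204254)*((2 - 692/(-1127))/3096634 + 1371/5) = -48519*((2 - 692*(-1/1127))*(1/3096634) + 1371/5) = -48519*((2 + 692/1127)*(1/3096634) + 1371/5) = -48519*((2946/1127)*(1/3096634) + 1371/5) = -48519*(1473/1744953259 + 1371/5) = -48519*2392330925454/8724766295 = -116073504172102626/8724766295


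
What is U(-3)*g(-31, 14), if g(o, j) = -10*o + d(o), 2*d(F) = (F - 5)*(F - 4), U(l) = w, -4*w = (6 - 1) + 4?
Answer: -2115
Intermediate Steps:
w = -9/4 (w = -((6 - 1) + 4)/4 = -(5 + 4)/4 = -¼*9 = -9/4 ≈ -2.2500)
U(l) = -9/4
d(F) = (-5 + F)*(-4 + F)/2 (d(F) = ((F - 5)*(F - 4))/2 = ((-5 + F)*(-4 + F))/2 = (-5 + F)*(-4 + F)/2)
g(o, j) = 10 + o²/2 - 29*o/2 (g(o, j) = -10*o + (10 + o²/2 - 9*o/2) = 10 + o²/2 - 29*o/2)
U(-3)*g(-31, 14) = -9*(10 + (½)*(-31)² - 29/2*(-31))/4 = -9*(10 + (½)*961 + 899/2)/4 = -9*(10 + 961/2 + 899/2)/4 = -9/4*940 = -2115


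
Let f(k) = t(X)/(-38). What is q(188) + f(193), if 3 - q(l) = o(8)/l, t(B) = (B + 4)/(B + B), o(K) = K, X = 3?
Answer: 31363/10716 ≈ 2.9267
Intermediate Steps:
t(B) = (4 + B)/(2*B) (t(B) = (4 + B)/((2*B)) = (4 + B)*(1/(2*B)) = (4 + B)/(2*B))
f(k) = -7/228 (f(k) = ((1/2)*(4 + 3)/3)/(-38) = ((1/2)*(1/3)*7)*(-1/38) = (7/6)*(-1/38) = -7/228)
q(l) = 3 - 8/l
q(188) + f(193) = (3 - 8/188) - 7/228 = (3 - 8*1/188) - 7/228 = (3 - 2/47) - 7/228 = 139/47 - 7/228 = 31363/10716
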